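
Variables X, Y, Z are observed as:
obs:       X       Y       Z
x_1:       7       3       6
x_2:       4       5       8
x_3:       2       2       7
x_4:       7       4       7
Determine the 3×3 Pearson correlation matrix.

Step 1 — column means:
  mean(X) = (7 + 4 + 2 + 7) / 4 = 20/4 = 5
  mean(Y) = (3 + 5 + 2 + 4) / 4 = 14/4 = 3.5
  mean(Z) = (6 + 8 + 7 + 7) / 4 = 28/4 = 7

Step 2 — sample variances and covariances s[i,j] = (1/(n-1)) · Σ_k (x_{k,i} - mean_i) · (x_{k,j} - mean_j), with n-1 = 3:
  s[X,X] = ((2)·(2) + (-1)·(-1) + (-3)·(-3) + (2)·(2)) / 3 = 18/3 = 6
  s[X,Y] = ((2)·(-0.5) + (-1)·(1.5) + (-3)·(-1.5) + (2)·(0.5)) / 3 = 3/3 = 1
  s[X,Z] = ((2)·(-1) + (-1)·(1) + (-3)·(0) + (2)·(0)) / 3 = -3/3 = -1
  s[Y,Y] = ((-0.5)·(-0.5) + (1.5)·(1.5) + (-1.5)·(-1.5) + (0.5)·(0.5)) / 3 = 5/3 = 1.6667
  s[Y,Z] = ((-0.5)·(-1) + (1.5)·(1) + (-1.5)·(0) + (0.5)·(0)) / 3 = 2/3 = 0.6667
  s[Z,Z] = ((-1)·(-1) + (1)·(1) + (0)·(0) + (0)·(0)) / 3 = 2/3 = 0.6667
  Sample standard deviations s_i = √(s[i,i]):
  s(X) = √(6) = 2.4495
  s(Y) = √(1.6667) = 1.291
  s(Z) = √(0.6667) = 0.8165

Step 3 — r_{ij} = s_{ij} / (s_i · s_j):
  r[X,X] = 1 (diagonal).
  r[X,Y] = 1 / (2.4495 · 1.291) = 1 / 3.1623 = 0.3162
  r[X,Z] = -1 / (2.4495 · 0.8165) = -1 / 2 = -0.5
  r[Y,Y] = 1 (diagonal).
  r[Y,Z] = 0.6667 / (1.291 · 0.8165) = 0.6667 / 1.0541 = 0.6325
  r[Z,Z] = 1 (diagonal).

R is symmetric with unit diagonal. Assembling:

R = [[1, 0.3162, -0.5],
 [0.3162, 1, 0.6325],
 [-0.5, 0.6325, 1]]


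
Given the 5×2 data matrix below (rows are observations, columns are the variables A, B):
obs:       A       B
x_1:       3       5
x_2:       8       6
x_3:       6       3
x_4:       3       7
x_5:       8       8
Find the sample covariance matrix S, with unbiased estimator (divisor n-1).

Step 1 — column means:
  mean(A) = (3 + 8 + 6 + 3 + 8) / 5 = 28/5 = 5.6
  mean(B) = (5 + 6 + 3 + 7 + 8) / 5 = 29/5 = 5.8

Step 2 — sample covariance S[i,j] = (1/(n-1)) · Σ_k (x_{k,i} - mean_i) · (x_{k,j} - mean_j), with n-1 = 4.
  S[A,A] = ((-2.6)·(-2.6) + (2.4)·(2.4) + (0.4)·(0.4) + (-2.6)·(-2.6) + (2.4)·(2.4)) / 4 = 25.2/4 = 6.3
  S[A,B] = ((-2.6)·(-0.8) + (2.4)·(0.2) + (0.4)·(-2.8) + (-2.6)·(1.2) + (2.4)·(2.2)) / 4 = 3.6/4 = 0.9
  S[B,B] = ((-0.8)·(-0.8) + (0.2)·(0.2) + (-2.8)·(-2.8) + (1.2)·(1.2) + (2.2)·(2.2)) / 4 = 14.8/4 = 3.7

S is symmetric (S[j,i] = S[i,j]). Assembling:

S = [[6.3, 0.9],
 [0.9, 3.7]]


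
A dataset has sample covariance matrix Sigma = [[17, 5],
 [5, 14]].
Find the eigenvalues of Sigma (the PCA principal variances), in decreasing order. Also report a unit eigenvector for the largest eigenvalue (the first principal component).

Step 1 — characteristic polynomial of 2×2 Sigma:
  det(Sigma - λI) = λ² - trace · λ + det = 0.
  trace = 17 + 14 = 31, det = 17·14 - (5)² = 213.
Step 2 — discriminant:
  Δ = trace² - 4·det = 961 - 852 = 109.
Step 3 — eigenvalues:
  λ = (trace ± √Δ)/2 = (31 ± 10.4403)/2,
  λ_1 = 20.7202,  λ_2 = 10.2798.

Step 4 — unit eigenvector for λ_1: solve (Sigma - λ_1 I)v = 0. First row:
  (17 - 20.7202)·v_x + (5)·v_y = 0, i.e. (-3.7202)·v_x + (5)·v_y = 0,
  so v ∝ (b, λ_1 - a) = (5, 3.7202) = u.
  ||u|| = √((5)² + (3.7202)²) = √(38.8395) ≈ 6.2321,
  v_1 = u/||u|| ≈ (0.8023, 0.5969) (||v_1|| = 1).

λ_1 = 20.7202,  λ_2 = 10.2798;  v_1 ≈ (0.8023, 0.5969)


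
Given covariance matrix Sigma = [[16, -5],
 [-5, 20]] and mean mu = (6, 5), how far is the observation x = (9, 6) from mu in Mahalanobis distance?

Step 1 — centre the observation: (x - mu) = (3, 1).

Step 2 — invert Sigma. det(Sigma) = 16·20 - (-5)² = 295.
  Sigma^{-1} = (1/det) · [[d, -b], [-b, a]] = [[0.0678, 0.0169],
 [0.0169, 0.0542]].

Step 3 — form the quadratic (x - mu)^T · Sigma^{-1} · (x - mu):
  Sigma^{-1} · (x - mu) = (0.2203, 0.1051).
  (x - mu)^T · [Sigma^{-1} · (x - mu)] = (3)·(0.2203) + (1)·(0.1051) = 0.7661.

Step 4 — take square root: d = √(0.7661) ≈ 0.8753.

d(x, mu) = √(0.7661) ≈ 0.8753


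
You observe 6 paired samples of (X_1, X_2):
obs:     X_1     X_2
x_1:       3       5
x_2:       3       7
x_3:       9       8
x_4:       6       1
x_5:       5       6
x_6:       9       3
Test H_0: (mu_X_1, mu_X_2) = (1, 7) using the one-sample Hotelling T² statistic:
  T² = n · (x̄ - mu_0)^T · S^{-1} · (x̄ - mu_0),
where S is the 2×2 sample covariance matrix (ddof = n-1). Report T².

Step 1 — sample mean vector:
  mean(X_1) = (3 + 3 + 9 + 6 + 5 + 9) / 6 = 35/6 = 5.8333
  mean(X_2) = (5 + 7 + 8 + 1 + 6 + 3) / 6 = 30/6 = 5
  x̄ = (5.8333, 5),  deviation x̄ - mu_0 = (5.8333, 5) - (1, 7) = (4.8333, -2).

Step 2 — sample covariance matrix, S[i,j] = (1/(n-1)) · Σ_k (x_{k,i} - mean_i) · (x_{k,j} - mean_j), divisor n-1 = 5:
  S[X_1,X_1] = ((-2.8333)·(-2.8333) + (-2.8333)·(-2.8333) + (3.1667)·(3.1667) + (0.1667)·(0.1667) + (-0.8333)·(-0.8333) + (3.1667)·(3.1667)) / 5 = 36.8333/5 = 7.3667
  S[X_1,X_2] = ((-2.8333)·(0) + (-2.8333)·(2) + (3.1667)·(3) + (0.1667)·(-4) + (-0.8333)·(1) + (3.1667)·(-2)) / 5 = -4/5 = -0.8
  S[X_2,X_2] = ((0)·(0) + (2)·(2) + (3)·(3) + (-4)·(-4) + (1)·(1) + (-2)·(-2)) / 5 = 34/5 = 6.8
  S = [[7.3667, -0.8],
 [-0.8, 6.8]].

Step 3 — invert S. det(S) = 7.3667·6.8 - (-0.8)² = 49.4533.
  S^{-1} = (1/det) · [[d, -b], [-b, a]] = [[0.1375, 0.0162],
 [0.0162, 0.149]].

Step 4 — quadratic form (x̄ - mu_0)^T · S^{-1} · (x̄ - mu_0):
  S^{-1} · (x̄ - mu_0) = (0.6322, -0.2197),
  (x̄ - mu_0)^T · [...] = (4.8333)·(0.6322) + (-2)·(-0.2197) = 3.4953.

Step 5 — scale by n: T² = 6 · 3.4953 = 20.972.

T² ≈ 20.972


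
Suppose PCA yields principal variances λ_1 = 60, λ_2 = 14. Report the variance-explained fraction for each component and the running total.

Step 1 — total variance = trace(Sigma) = Σ λ_i = 60 + 14 = 74.

Step 2 — fraction explained by component i = λ_i / Σ λ:
  PC1: 60/74 = 0.8108
  PC2: 14/74 = 0.1892

Step 3 — cumulative fraction after k components = (λ_1 + ... + λ_k) / Σ λ:
  k = 1: 60/74 = 0.8108
  k = 2: (60 + 14)/74 = 74/74 = 1

Summary (fraction, with percent):

explained: PC1 0.8108 (81.08%), PC2 0.1892 (18.92%);  cumulative: 0.8108, 1


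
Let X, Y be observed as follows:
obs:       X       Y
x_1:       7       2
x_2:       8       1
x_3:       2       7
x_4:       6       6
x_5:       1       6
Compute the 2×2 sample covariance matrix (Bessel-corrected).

Step 1 — column means:
  mean(X) = (7 + 8 + 2 + 6 + 1) / 5 = 24/5 = 4.8
  mean(Y) = (2 + 1 + 7 + 6 + 6) / 5 = 22/5 = 4.4

Step 2 — sample covariance S[i,j] = (1/(n-1)) · Σ_k (x_{k,i} - mean_i) · (x_{k,j} - mean_j), with n-1 = 4.
  S[X,X] = ((2.2)·(2.2) + (3.2)·(3.2) + (-2.8)·(-2.8) + (1.2)·(1.2) + (-3.8)·(-3.8)) / 4 = 38.8/4 = 9.7
  S[X,Y] = ((2.2)·(-2.4) + (3.2)·(-3.4) + (-2.8)·(2.6) + (1.2)·(1.6) + (-3.8)·(1.6)) / 4 = -27.6/4 = -6.9
  S[Y,Y] = ((-2.4)·(-2.4) + (-3.4)·(-3.4) + (2.6)·(2.6) + (1.6)·(1.6) + (1.6)·(1.6)) / 4 = 29.2/4 = 7.3

S is symmetric (S[j,i] = S[i,j]). Assembling:

S = [[9.7, -6.9],
 [-6.9, 7.3]]


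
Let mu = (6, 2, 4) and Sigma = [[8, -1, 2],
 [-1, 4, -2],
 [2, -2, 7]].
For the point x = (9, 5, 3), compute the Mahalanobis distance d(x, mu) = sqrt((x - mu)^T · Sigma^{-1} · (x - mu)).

Step 1 — centre the observation: (x - mu) = (3, 3, -1).

Step 2 — invert Sigma (cofactor / det for 3×3, or solve directly):
  Sigma^{-1} = [[0.1356, 0.0169, -0.0339],
 [0.0169, 0.2938, 0.0791],
 [-0.0339, 0.0791, 0.1751]].

Step 3 — form the quadratic (x - mu)^T · Sigma^{-1} · (x - mu):
  Sigma^{-1} · (x - mu) = (0.4915, 0.8531, -0.0395).
  (x - mu)^T · [Sigma^{-1} · (x - mu)] = (3)·(0.4915) + (3)·(0.8531) + (-1)·(-0.0395) = 4.0734.

Step 4 — take square root: d = √(4.0734) ≈ 2.0183.

d(x, mu) = √(4.0734) ≈ 2.0183


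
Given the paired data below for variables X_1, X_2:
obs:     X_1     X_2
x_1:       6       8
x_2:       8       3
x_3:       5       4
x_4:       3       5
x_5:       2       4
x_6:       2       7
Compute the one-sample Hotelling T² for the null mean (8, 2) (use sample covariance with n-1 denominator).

Step 1 — sample mean vector:
  mean(X_1) = (6 + 8 + 5 + 3 + 2 + 2) / 6 = 26/6 = 4.3333
  mean(X_2) = (8 + 3 + 4 + 5 + 4 + 7) / 6 = 31/6 = 5.1667
  x̄ = (4.3333, 5.1667),  deviation x̄ - mu_0 = (4.3333, 5.1667) - (8, 2) = (-3.6667, 3.1667).

Step 2 — sample covariance matrix, S[i,j] = (1/(n-1)) · Σ_k (x_{k,i} - mean_i) · (x_{k,j} - mean_j), divisor n-1 = 5:
  S[X_1,X_1] = ((1.6667)·(1.6667) + (3.6667)·(3.6667) + (0.6667)·(0.6667) + (-1.3333)·(-1.3333) + (-2.3333)·(-2.3333) + (-2.3333)·(-2.3333)) / 5 = 29.3333/5 = 5.8667
  S[X_1,X_2] = ((1.6667)·(2.8333) + (3.6667)·(-2.1667) + (0.6667)·(-1.1667) + (-1.3333)·(-0.1667) + (-2.3333)·(-1.1667) + (-2.3333)·(1.8333)) / 5 = -5.3333/5 = -1.0667
  S[X_2,X_2] = ((2.8333)·(2.8333) + (-2.1667)·(-2.1667) + (-1.1667)·(-1.1667) + (-0.1667)·(-0.1667) + (-1.1667)·(-1.1667) + (1.8333)·(1.8333)) / 5 = 18.8333/5 = 3.7667
  S = [[5.8667, -1.0667],
 [-1.0667, 3.7667]].

Step 3 — invert S. det(S) = 5.8667·3.7667 - (-1.0667)² = 20.96.
  S^{-1} = (1/det) · [[d, -b], [-b, a]] = [[0.1797, 0.0509],
 [0.0509, 0.2799]].

Step 4 — quadratic form (x̄ - mu_0)^T · S^{-1} · (x̄ - mu_0):
  S^{-1} · (x̄ - mu_0) = (-0.4978, 0.6997),
  (x̄ - mu_0)^T · [...] = (-3.6667)·(-0.4978) + (3.1667)·(0.6997) = 4.041.

Step 5 — scale by n: T² = 6 · 4.041 = 24.2462.

T² ≈ 24.2462


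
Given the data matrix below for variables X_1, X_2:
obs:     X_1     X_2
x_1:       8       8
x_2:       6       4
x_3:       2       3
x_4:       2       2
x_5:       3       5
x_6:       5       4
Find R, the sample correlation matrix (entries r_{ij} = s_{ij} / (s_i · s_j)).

Step 1 — column means:
  mean(X_1) = (8 + 6 + 2 + 2 + 3 + 5) / 6 = 26/6 = 4.3333
  mean(X_2) = (8 + 4 + 3 + 2 + 5 + 4) / 6 = 26/6 = 4.3333

Step 2 — sample variances and covariances s[i,j] = (1/(n-1)) · Σ_k (x_{k,i} - mean_i) · (x_{k,j} - mean_j), with n-1 = 5:
  s[X_1,X_1] = ((3.6667)·(3.6667) + (1.6667)·(1.6667) + (-2.3333)·(-2.3333) + (-2.3333)·(-2.3333) + (-1.3333)·(-1.3333) + (0.6667)·(0.6667)) / 5 = 29.3333/5 = 5.8667
  s[X_1,X_2] = ((3.6667)·(3.6667) + (1.6667)·(-0.3333) + (-2.3333)·(-1.3333) + (-2.3333)·(-2.3333) + (-1.3333)·(0.6667) + (0.6667)·(-0.3333)) / 5 = 20.3333/5 = 4.0667
  s[X_2,X_2] = ((3.6667)·(3.6667) + (-0.3333)·(-0.3333) + (-1.3333)·(-1.3333) + (-2.3333)·(-2.3333) + (0.6667)·(0.6667) + (-0.3333)·(-0.3333)) / 5 = 21.3333/5 = 4.2667
  Sample standard deviations s_i = √(s[i,i]):
  s(X_1) = √(5.8667) = 2.4221
  s(X_2) = √(4.2667) = 2.0656

Step 3 — r_{ij} = s_{ij} / (s_i · s_j):
  r[X_1,X_1] = 1 (diagonal).
  r[X_1,X_2] = 4.0667 / (2.4221 · 2.0656) = 4.0667 / 5.0031 = 0.8128
  r[X_2,X_2] = 1 (diagonal).

R is symmetric with unit diagonal. Assembling:

R = [[1, 0.8128],
 [0.8128, 1]]


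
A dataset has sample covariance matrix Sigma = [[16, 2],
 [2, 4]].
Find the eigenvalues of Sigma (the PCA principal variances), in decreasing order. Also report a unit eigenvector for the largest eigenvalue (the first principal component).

Step 1 — characteristic polynomial of 2×2 Sigma:
  det(Sigma - λI) = λ² - trace · λ + det = 0.
  trace = 16 + 4 = 20, det = 16·4 - (2)² = 60.
Step 2 — discriminant:
  Δ = trace² - 4·det = 400 - 240 = 160.
Step 3 — eigenvalues:
  λ = (trace ± √Δ)/2 = (20 ± 12.6491)/2,
  λ_1 = 16.3246,  λ_2 = 3.6754.

Step 4 — unit eigenvector for λ_1: solve (Sigma - λ_1 I)v = 0. First row:
  (16 - 16.3246)·v_x + (2)·v_y = 0, i.e. (-0.3246)·v_x + (2)·v_y = 0,
  so v ∝ (b, λ_1 - a) = (2, 0.3246) = u.
  ||u|| = √((2)² + (0.3246)²) = √(4.1053) ≈ 2.0262,
  v_1 = u/||u|| ≈ (0.9871, 0.1602) (||v_1|| = 1).

λ_1 = 16.3246,  λ_2 = 3.6754;  v_1 ≈ (0.9871, 0.1602)


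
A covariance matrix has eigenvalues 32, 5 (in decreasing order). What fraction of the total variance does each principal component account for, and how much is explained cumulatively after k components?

Step 1 — total variance = trace(Sigma) = Σ λ_i = 32 + 5 = 37.

Step 2 — fraction explained by component i = λ_i / Σ λ:
  PC1: 32/37 = 0.8649
  PC2: 5/37 = 0.1351

Step 3 — cumulative fraction after k components = (λ_1 + ... + λ_k) / Σ λ:
  k = 1: 32/37 = 0.8649
  k = 2: (32 + 5)/37 = 37/37 = 1

Summary (fraction, with percent):

explained: PC1 0.8649 (86.49%), PC2 0.1351 (13.51%);  cumulative: 0.8649, 1


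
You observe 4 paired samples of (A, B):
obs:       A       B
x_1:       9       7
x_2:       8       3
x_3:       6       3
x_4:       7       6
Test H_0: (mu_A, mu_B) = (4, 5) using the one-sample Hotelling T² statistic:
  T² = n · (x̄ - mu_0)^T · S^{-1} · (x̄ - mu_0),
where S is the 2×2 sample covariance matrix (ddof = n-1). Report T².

Step 1 — sample mean vector:
  mean(A) = (9 + 8 + 6 + 7) / 4 = 30/4 = 7.5
  mean(B) = (7 + 3 + 3 + 6) / 4 = 19/4 = 4.75
  x̄ = (7.5, 4.75),  deviation x̄ - mu_0 = (7.5, 4.75) - (4, 5) = (3.5, -0.25).

Step 2 — sample covariance matrix, S[i,j] = (1/(n-1)) · Σ_k (x_{k,i} - mean_i) · (x_{k,j} - mean_j), divisor n-1 = 3:
  S[A,A] = ((1.5)·(1.5) + (0.5)·(0.5) + (-1.5)·(-1.5) + (-0.5)·(-0.5)) / 3 = 5/3 = 1.6667
  S[A,B] = ((1.5)·(2.25) + (0.5)·(-1.75) + (-1.5)·(-1.75) + (-0.5)·(1.25)) / 3 = 4.5/3 = 1.5
  S[B,B] = ((2.25)·(2.25) + (-1.75)·(-1.75) + (-1.75)·(-1.75) + (1.25)·(1.25)) / 3 = 12.75/3 = 4.25
  S = [[1.6667, 1.5],
 [1.5, 4.25]].

Step 3 — invert S. det(S) = 1.6667·4.25 - (1.5)² = 4.8333.
  S^{-1} = (1/det) · [[d, -b], [-b, a]] = [[0.8793, -0.3103],
 [-0.3103, 0.3448]].

Step 4 — quadratic form (x̄ - mu_0)^T · S^{-1} · (x̄ - mu_0):
  S^{-1} · (x̄ - mu_0) = (3.1552, -1.1724),
  (x̄ - mu_0)^T · [...] = (3.5)·(3.1552) + (-0.25)·(-1.1724) = 11.3362.

Step 5 — scale by n: T² = 4 · 11.3362 = 45.3448.

T² ≈ 45.3448


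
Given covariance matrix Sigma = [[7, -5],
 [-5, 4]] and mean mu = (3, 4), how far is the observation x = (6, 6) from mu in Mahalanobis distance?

Step 1 — centre the observation: (x - mu) = (3, 2).

Step 2 — invert Sigma. det(Sigma) = 7·4 - (-5)² = 3.
  Sigma^{-1} = (1/det) · [[d, -b], [-b, a]] = [[1.3333, 1.6667],
 [1.6667, 2.3333]].

Step 3 — form the quadratic (x - mu)^T · Sigma^{-1} · (x - mu):
  Sigma^{-1} · (x - mu) = (7.3333, 9.6667).
  (x - mu)^T · [Sigma^{-1} · (x - mu)] = (3)·(7.3333) + (2)·(9.6667) = 41.3333.

Step 4 — take square root: d = √(41.3333) ≈ 6.4291.

d(x, mu) = √(41.3333) ≈ 6.4291


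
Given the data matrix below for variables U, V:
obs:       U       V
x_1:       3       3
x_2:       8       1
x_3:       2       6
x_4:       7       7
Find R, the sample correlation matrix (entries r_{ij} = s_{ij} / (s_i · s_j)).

Step 1 — column means:
  mean(U) = (3 + 8 + 2 + 7) / 4 = 20/4 = 5
  mean(V) = (3 + 1 + 6 + 7) / 4 = 17/4 = 4.25

Step 2 — sample variances and covariances s[i,j] = (1/(n-1)) · Σ_k (x_{k,i} - mean_i) · (x_{k,j} - mean_j), with n-1 = 3:
  s[U,U] = ((-2)·(-2) + (3)·(3) + (-3)·(-3) + (2)·(2)) / 3 = 26/3 = 8.6667
  s[U,V] = ((-2)·(-1.25) + (3)·(-3.25) + (-3)·(1.75) + (2)·(2.75)) / 3 = -7/3 = -2.3333
  s[V,V] = ((-1.25)·(-1.25) + (-3.25)·(-3.25) + (1.75)·(1.75) + (2.75)·(2.75)) / 3 = 22.75/3 = 7.5833
  Sample standard deviations s_i = √(s[i,i]):
  s(U) = √(8.6667) = 2.9439
  s(V) = √(7.5833) = 2.7538

Step 3 — r_{ij} = s_{ij} / (s_i · s_j):
  r[U,U] = 1 (diagonal).
  r[U,V] = -2.3333 / (2.9439 · 2.7538) = -2.3333 / 8.1069 = -0.2878
  r[V,V] = 1 (diagonal).

R is symmetric with unit diagonal. Assembling:

R = [[1, -0.2878],
 [-0.2878, 1]]


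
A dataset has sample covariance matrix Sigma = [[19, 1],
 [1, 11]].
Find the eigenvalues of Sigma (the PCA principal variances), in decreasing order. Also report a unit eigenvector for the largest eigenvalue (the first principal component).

Step 1 — characteristic polynomial of 2×2 Sigma:
  det(Sigma - λI) = λ² - trace · λ + det = 0.
  trace = 19 + 11 = 30, det = 19·11 - (1)² = 208.
Step 2 — discriminant:
  Δ = trace² - 4·det = 900 - 832 = 68.
Step 3 — eigenvalues:
  λ = (trace ± √Δ)/2 = (30 ± 8.2462)/2,
  λ_1 = 19.1231,  λ_2 = 10.8769.

Step 4 — unit eigenvector for λ_1: solve (Sigma - λ_1 I)v = 0. First row:
  (19 - 19.1231)·v_x + (1)·v_y = 0, i.e. (-0.1231)·v_x + (1)·v_y = 0,
  so v ∝ (b, λ_1 - a) = (1, 0.1231) = u.
  ||u|| = √((1)² + (0.1231)²) = √(1.0152) ≈ 1.0075,
  v_1 = u/||u|| ≈ (0.9925, 0.1222) (||v_1|| = 1).

λ_1 = 19.1231,  λ_2 = 10.8769;  v_1 ≈ (0.9925, 0.1222)


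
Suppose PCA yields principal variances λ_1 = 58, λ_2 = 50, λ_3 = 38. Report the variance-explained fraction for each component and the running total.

Step 1 — total variance = trace(Sigma) = Σ λ_i = 58 + 50 + 38 = 146.

Step 2 — fraction explained by component i = λ_i / Σ λ:
  PC1: 58/146 = 0.3973
  PC2: 50/146 = 0.3425
  PC3: 38/146 = 0.2603

Step 3 — cumulative fraction after k components = (λ_1 + ... + λ_k) / Σ λ:
  k = 1: 58/146 = 0.3973
  k = 2: (58 + 50)/146 = 108/146 = 0.7397
  k = 3: (58 + 50 + 38)/146 = 146/146 = 1

Summary (fraction, with percent):

explained: PC1 0.3973 (39.73%), PC2 0.3425 (34.25%), PC3 0.2603 (26.03%);  cumulative: 0.3973, 0.7397, 1


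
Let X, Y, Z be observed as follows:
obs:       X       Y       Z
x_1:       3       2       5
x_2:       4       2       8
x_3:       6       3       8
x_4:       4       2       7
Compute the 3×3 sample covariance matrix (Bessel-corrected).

Step 1 — column means:
  mean(X) = (3 + 4 + 6 + 4) / 4 = 17/4 = 4.25
  mean(Y) = (2 + 2 + 3 + 2) / 4 = 9/4 = 2.25
  mean(Z) = (5 + 8 + 8 + 7) / 4 = 28/4 = 7

Step 2 — sample covariance S[i,j] = (1/(n-1)) · Σ_k (x_{k,i} - mean_i) · (x_{k,j} - mean_j), with n-1 = 3.
  S[X,X] = ((-1.25)·(-1.25) + (-0.25)·(-0.25) + (1.75)·(1.75) + (-0.25)·(-0.25)) / 3 = 4.75/3 = 1.5833
  S[X,Y] = ((-1.25)·(-0.25) + (-0.25)·(-0.25) + (1.75)·(0.75) + (-0.25)·(-0.25)) / 3 = 1.75/3 = 0.5833
  S[X,Z] = ((-1.25)·(-2) + (-0.25)·(1) + (1.75)·(1) + (-0.25)·(0)) / 3 = 4/3 = 1.3333
  S[Y,Y] = ((-0.25)·(-0.25) + (-0.25)·(-0.25) + (0.75)·(0.75) + (-0.25)·(-0.25)) / 3 = 0.75/3 = 0.25
  S[Y,Z] = ((-0.25)·(-2) + (-0.25)·(1) + (0.75)·(1) + (-0.25)·(0)) / 3 = 1/3 = 0.3333
  S[Z,Z] = ((-2)·(-2) + (1)·(1) + (1)·(1) + (0)·(0)) / 3 = 6/3 = 2

S is symmetric (S[j,i] = S[i,j]). Assembling:

S = [[1.5833, 0.5833, 1.3333],
 [0.5833, 0.25, 0.3333],
 [1.3333, 0.3333, 2]]


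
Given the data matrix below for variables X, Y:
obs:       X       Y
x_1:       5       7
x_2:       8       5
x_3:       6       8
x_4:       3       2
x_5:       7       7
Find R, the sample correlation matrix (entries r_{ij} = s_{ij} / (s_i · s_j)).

Step 1 — column means:
  mean(X) = (5 + 8 + 6 + 3 + 7) / 5 = 29/5 = 5.8
  mean(Y) = (7 + 5 + 8 + 2 + 7) / 5 = 29/5 = 5.8

Step 2 — sample variances and covariances s[i,j] = (1/(n-1)) · Σ_k (x_{k,i} - mean_i) · (x_{k,j} - mean_j), with n-1 = 4:
  s[X,X] = ((-0.8)·(-0.8) + (2.2)·(2.2) + (0.2)·(0.2) + (-2.8)·(-2.8) + (1.2)·(1.2)) / 4 = 14.8/4 = 3.7
  s[X,Y] = ((-0.8)·(1.2) + (2.2)·(-0.8) + (0.2)·(2.2) + (-2.8)·(-3.8) + (1.2)·(1.2)) / 4 = 9.8/4 = 2.45
  s[Y,Y] = ((1.2)·(1.2) + (-0.8)·(-0.8) + (2.2)·(2.2) + (-3.8)·(-3.8) + (1.2)·(1.2)) / 4 = 22.8/4 = 5.7
  Sample standard deviations s_i = √(s[i,i]):
  s(X) = √(3.7) = 1.9235
  s(Y) = √(5.7) = 2.3875

Step 3 — r_{ij} = s_{ij} / (s_i · s_j):
  r[X,X] = 1 (diagonal).
  r[X,Y] = 2.45 / (1.9235 · 2.3875) = 2.45 / 4.5924 = 0.5335
  r[Y,Y] = 1 (diagonal).

R is symmetric with unit diagonal. Assembling:

R = [[1, 0.5335],
 [0.5335, 1]]


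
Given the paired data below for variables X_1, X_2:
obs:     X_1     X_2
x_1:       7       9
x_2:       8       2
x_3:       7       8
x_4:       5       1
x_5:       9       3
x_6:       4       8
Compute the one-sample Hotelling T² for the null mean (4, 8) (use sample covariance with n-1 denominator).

Step 1 — sample mean vector:
  mean(X_1) = (7 + 8 + 7 + 5 + 9 + 4) / 6 = 40/6 = 6.6667
  mean(X_2) = (9 + 2 + 8 + 1 + 3 + 8) / 6 = 31/6 = 5.1667
  x̄ = (6.6667, 5.1667),  deviation x̄ - mu_0 = (6.6667, 5.1667) - (4, 8) = (2.6667, -2.8333).

Step 2 — sample covariance matrix, S[i,j] = (1/(n-1)) · Σ_k (x_{k,i} - mean_i) · (x_{k,j} - mean_j), divisor n-1 = 5:
  S[X_1,X_1] = ((0.3333)·(0.3333) + (1.3333)·(1.3333) + (0.3333)·(0.3333) + (-1.6667)·(-1.6667) + (2.3333)·(2.3333) + (-2.6667)·(-2.6667)) / 5 = 17.3333/5 = 3.4667
  S[X_1,X_2] = ((0.3333)·(3.8333) + (1.3333)·(-3.1667) + (0.3333)·(2.8333) + (-1.6667)·(-4.1667) + (2.3333)·(-2.1667) + (-2.6667)·(2.8333)) / 5 = -7.6667/5 = -1.5333
  S[X_2,X_2] = ((3.8333)·(3.8333) + (-3.1667)·(-3.1667) + (2.8333)·(2.8333) + (-4.1667)·(-4.1667) + (-2.1667)·(-2.1667) + (2.8333)·(2.8333)) / 5 = 62.8333/5 = 12.5667
  S = [[3.4667, -1.5333],
 [-1.5333, 12.5667]].

Step 3 — invert S. det(S) = 3.4667·12.5667 - (-1.5333)² = 41.2133.
  S^{-1} = (1/det) · [[d, -b], [-b, a]] = [[0.3049, 0.0372],
 [0.0372, 0.0841]].

Step 4 — quadratic form (x̄ - mu_0)^T · S^{-1} · (x̄ - mu_0):
  S^{-1} · (x̄ - mu_0) = (0.7077, -0.1391),
  (x̄ - mu_0)^T · [...] = (2.6667)·(0.7077) + (-2.8333)·(-0.1391) = 2.2814.

Step 5 — scale by n: T² = 6 · 2.2814 = 13.6881.

T² ≈ 13.6881


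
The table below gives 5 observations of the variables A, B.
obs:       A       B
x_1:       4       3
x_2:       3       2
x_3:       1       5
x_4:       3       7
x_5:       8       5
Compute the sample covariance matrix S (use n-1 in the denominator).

Step 1 — column means:
  mean(A) = (4 + 3 + 1 + 3 + 8) / 5 = 19/5 = 3.8
  mean(B) = (3 + 2 + 5 + 7 + 5) / 5 = 22/5 = 4.4

Step 2 — sample covariance S[i,j] = (1/(n-1)) · Σ_k (x_{k,i} - mean_i) · (x_{k,j} - mean_j), with n-1 = 4.
  S[A,A] = ((0.2)·(0.2) + (-0.8)·(-0.8) + (-2.8)·(-2.8) + (-0.8)·(-0.8) + (4.2)·(4.2)) / 4 = 26.8/4 = 6.7
  S[A,B] = ((0.2)·(-1.4) + (-0.8)·(-2.4) + (-2.8)·(0.6) + (-0.8)·(2.6) + (4.2)·(0.6)) / 4 = 0.4/4 = 0.1
  S[B,B] = ((-1.4)·(-1.4) + (-2.4)·(-2.4) + (0.6)·(0.6) + (2.6)·(2.6) + (0.6)·(0.6)) / 4 = 15.2/4 = 3.8

S is symmetric (S[j,i] = S[i,j]). Assembling:

S = [[6.7, 0.1],
 [0.1, 3.8]]


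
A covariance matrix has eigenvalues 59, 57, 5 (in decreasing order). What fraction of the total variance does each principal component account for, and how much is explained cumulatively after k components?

Step 1 — total variance = trace(Sigma) = Σ λ_i = 59 + 57 + 5 = 121.

Step 2 — fraction explained by component i = λ_i / Σ λ:
  PC1: 59/121 = 0.4876
  PC2: 57/121 = 0.4711
  PC3: 5/121 = 0.0413

Step 3 — cumulative fraction after k components = (λ_1 + ... + λ_k) / Σ λ:
  k = 1: 59/121 = 0.4876
  k = 2: (59 + 57)/121 = 116/121 = 0.9587
  k = 3: (59 + 57 + 5)/121 = 121/121 = 1

Summary (fraction, with percent):

explained: PC1 0.4876 (48.76%), PC2 0.4711 (47.11%), PC3 0.0413 (4.13%);  cumulative: 0.4876, 0.9587, 1


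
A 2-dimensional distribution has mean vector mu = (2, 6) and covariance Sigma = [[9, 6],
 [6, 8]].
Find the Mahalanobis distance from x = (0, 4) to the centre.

Step 1 — centre the observation: (x - mu) = (-2, -2).

Step 2 — invert Sigma. det(Sigma) = 9·8 - (6)² = 36.
  Sigma^{-1} = (1/det) · [[d, -b], [-b, a]] = [[0.2222, -0.1667],
 [-0.1667, 0.25]].

Step 3 — form the quadratic (x - mu)^T · Sigma^{-1} · (x - mu):
  Sigma^{-1} · (x - mu) = (-0.1111, -0.1667).
  (x - mu)^T · [Sigma^{-1} · (x - mu)] = (-2)·(-0.1111) + (-2)·(-0.1667) = 0.5556.

Step 4 — take square root: d = √(0.5556) ≈ 0.7454.

d(x, mu) = √(0.5556) ≈ 0.7454


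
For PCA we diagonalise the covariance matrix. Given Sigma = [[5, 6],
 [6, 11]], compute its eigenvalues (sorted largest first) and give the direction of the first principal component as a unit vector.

Step 1 — characteristic polynomial of 2×2 Sigma:
  det(Sigma - λI) = λ² - trace · λ + det = 0.
  trace = 5 + 11 = 16, det = 5·11 - (6)² = 19.
Step 2 — discriminant:
  Δ = trace² - 4·det = 256 - 76 = 180.
Step 3 — eigenvalues:
  λ = (trace ± √Δ)/2 = (16 ± 13.4164)/2,
  λ_1 = 14.7082,  λ_2 = 1.2918.

Step 4 — unit eigenvector for λ_1: solve (Sigma - λ_1 I)v = 0. First row:
  (5 - 14.7082)·v_x + (6)·v_y = 0, i.e. (-9.7082)·v_x + (6)·v_y = 0,
  so v ∝ (b, λ_1 - a) = (6, 9.7082) = u.
  ||u|| = √((6)² + (9.7082)²) = √(130.2492) ≈ 11.4127,
  v_1 = u/||u|| ≈ (0.5257, 0.8507) (||v_1|| = 1).

λ_1 = 14.7082,  λ_2 = 1.2918;  v_1 ≈ (0.5257, 0.8507)


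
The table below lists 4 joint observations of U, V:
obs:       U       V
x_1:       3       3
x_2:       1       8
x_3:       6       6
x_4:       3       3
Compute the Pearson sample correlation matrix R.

Step 1 — column means:
  mean(U) = (3 + 1 + 6 + 3) / 4 = 13/4 = 3.25
  mean(V) = (3 + 8 + 6 + 3) / 4 = 20/4 = 5

Step 2 — sample variances and covariances s[i,j] = (1/(n-1)) · Σ_k (x_{k,i} - mean_i) · (x_{k,j} - mean_j), with n-1 = 3:
  s[U,U] = ((-0.25)·(-0.25) + (-2.25)·(-2.25) + (2.75)·(2.75) + (-0.25)·(-0.25)) / 3 = 12.75/3 = 4.25
  s[U,V] = ((-0.25)·(-2) + (-2.25)·(3) + (2.75)·(1) + (-0.25)·(-2)) / 3 = -3/3 = -1
  s[V,V] = ((-2)·(-2) + (3)·(3) + (1)·(1) + (-2)·(-2)) / 3 = 18/3 = 6
  Sample standard deviations s_i = √(s[i,i]):
  s(U) = √(4.25) = 2.0616
  s(V) = √(6) = 2.4495

Step 3 — r_{ij} = s_{ij} / (s_i · s_j):
  r[U,U] = 1 (diagonal).
  r[U,V] = -1 / (2.0616 · 2.4495) = -1 / 5.0498 = -0.198
  r[V,V] = 1 (diagonal).

R is symmetric with unit diagonal. Assembling:

R = [[1, -0.198],
 [-0.198, 1]]


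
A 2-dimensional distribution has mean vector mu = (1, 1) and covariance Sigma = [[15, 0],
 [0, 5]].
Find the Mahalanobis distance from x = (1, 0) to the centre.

Step 1 — centre the observation: (x - mu) = (0, -1).

Step 2 — invert Sigma. det(Sigma) = 15·5 - (0)² = 75.
  Sigma^{-1} = (1/det) · [[d, -b], [-b, a]] = [[0.0667, 0],
 [0, 0.2]].

Step 3 — form the quadratic (x - mu)^T · Sigma^{-1} · (x - mu):
  Sigma^{-1} · (x - mu) = (0, -0.2).
  (x - mu)^T · [Sigma^{-1} · (x - mu)] = (0)·(0) + (-1)·(-0.2) = 0.2.

Step 4 — take square root: d = √(0.2) ≈ 0.4472.

d(x, mu) = √(0.2) ≈ 0.4472


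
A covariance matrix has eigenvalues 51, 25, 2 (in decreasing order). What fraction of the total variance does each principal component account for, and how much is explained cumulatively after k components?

Step 1 — total variance = trace(Sigma) = Σ λ_i = 51 + 25 + 2 = 78.

Step 2 — fraction explained by component i = λ_i / Σ λ:
  PC1: 51/78 = 0.6538
  PC2: 25/78 = 0.3205
  PC3: 2/78 = 0.0256

Step 3 — cumulative fraction after k components = (λ_1 + ... + λ_k) / Σ λ:
  k = 1: 51/78 = 0.6538
  k = 2: (51 + 25)/78 = 76/78 = 0.9744
  k = 3: (51 + 25 + 2)/78 = 78/78 = 1

Summary (fraction, with percent):

explained: PC1 0.6538 (65.38%), PC2 0.3205 (32.05%), PC3 0.0256 (2.56%);  cumulative: 0.6538, 0.9744, 1


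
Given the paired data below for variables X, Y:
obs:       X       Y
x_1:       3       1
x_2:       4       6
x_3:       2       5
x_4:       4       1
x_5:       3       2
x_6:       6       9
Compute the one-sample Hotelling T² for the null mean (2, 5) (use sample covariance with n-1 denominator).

Step 1 — sample mean vector:
  mean(X) = (3 + 4 + 2 + 4 + 3 + 6) / 6 = 22/6 = 3.6667
  mean(Y) = (1 + 6 + 5 + 1 + 2 + 9) / 6 = 24/6 = 4
  x̄ = (3.6667, 4),  deviation x̄ - mu_0 = (3.6667, 4) - (2, 5) = (1.6667, -1).

Step 2 — sample covariance matrix, S[i,j] = (1/(n-1)) · Σ_k (x_{k,i} - mean_i) · (x_{k,j} - mean_j), divisor n-1 = 5:
  S[X,X] = ((-0.6667)·(-0.6667) + (0.3333)·(0.3333) + (-1.6667)·(-1.6667) + (0.3333)·(0.3333) + (-0.6667)·(-0.6667) + (2.3333)·(2.3333)) / 5 = 9.3333/5 = 1.8667
  S[X,Y] = ((-0.6667)·(-3) + (0.3333)·(2) + (-1.6667)·(1) + (0.3333)·(-3) + (-0.6667)·(-2) + (2.3333)·(5)) / 5 = 13/5 = 2.6
  S[Y,Y] = ((-3)·(-3) + (2)·(2) + (1)·(1) + (-3)·(-3) + (-2)·(-2) + (5)·(5)) / 5 = 52/5 = 10.4
  S = [[1.8667, 2.6],
 [2.6, 10.4]].

Step 3 — invert S. det(S) = 1.8667·10.4 - (2.6)² = 12.6533.
  S^{-1} = (1/det) · [[d, -b], [-b, a]] = [[0.8219, -0.2055],
 [-0.2055, 0.1475]].

Step 4 — quadratic form (x̄ - mu_0)^T · S^{-1} · (x̄ - mu_0):
  S^{-1} · (x̄ - mu_0) = (1.5753, -0.49),
  (x̄ - mu_0)^T · [...] = (1.6667)·(1.5753) + (-1)·(-0.49) = 3.1156.

Step 5 — scale by n: T² = 6 · 3.1156 = 18.6934.

T² ≈ 18.6934


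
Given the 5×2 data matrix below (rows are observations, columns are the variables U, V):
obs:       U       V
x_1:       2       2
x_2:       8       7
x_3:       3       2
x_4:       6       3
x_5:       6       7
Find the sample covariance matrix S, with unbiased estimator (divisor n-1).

Step 1 — column means:
  mean(U) = (2 + 8 + 3 + 6 + 6) / 5 = 25/5 = 5
  mean(V) = (2 + 7 + 2 + 3 + 7) / 5 = 21/5 = 4.2

Step 2 — sample covariance S[i,j] = (1/(n-1)) · Σ_k (x_{k,i} - mean_i) · (x_{k,j} - mean_j), with n-1 = 4.
  S[U,U] = ((-3)·(-3) + (3)·(3) + (-2)·(-2) + (1)·(1) + (1)·(1)) / 4 = 24/4 = 6
  S[U,V] = ((-3)·(-2.2) + (3)·(2.8) + (-2)·(-2.2) + (1)·(-1.2) + (1)·(2.8)) / 4 = 21/4 = 5.25
  S[V,V] = ((-2.2)·(-2.2) + (2.8)·(2.8) + (-2.2)·(-2.2) + (-1.2)·(-1.2) + (2.8)·(2.8)) / 4 = 26.8/4 = 6.7

S is symmetric (S[j,i] = S[i,j]). Assembling:

S = [[6, 5.25],
 [5.25, 6.7]]


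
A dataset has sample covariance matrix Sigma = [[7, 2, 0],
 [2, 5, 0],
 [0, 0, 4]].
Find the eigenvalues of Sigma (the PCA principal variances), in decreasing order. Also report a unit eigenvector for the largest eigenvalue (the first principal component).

Step 1 — characteristic polynomial p(λ) = det(λI - Sigma) = λ³ - tr·λ² + c_1·λ - det, where tr = trace, c_1 = sum of the principal 2×2 minors, det = det(Sigma):
  tr = 7 + 5 + 4 = 16,
  c_1 = (7·5 - (2)²) + (7·4 - (0)²) + (5·4 - (0)²) = 31 + 28 + 20 = 79,
  det = 7·(5·4 - (0)²) - (2)·((2)·4 - (0)·(0)) + (0)·((2)·(0) - 5·(0)) = 7·(20) - (2)·(8) + (0)·(0) = 124.
  So p(λ) = λ³ - 16λ² + 79λ - 124.
Step 2 — look for an integer root (rational root theorem: any rational root is an integer divisor of 124). Testing λ = 4:
  p(4) = 64 - 256 + 316 - 124 = 0  ✓
  Dividing out (λ - 4): p(λ) = (λ - 4)(λ² - 12λ + 31).
Step 3 — remaining eigenvalues from the quadratic λ² - 12λ + 31 = 0:
  Δ = 12² - 4·31 = 144 - 124 = 20,  λ = (12 ± √20)/2 = (12 ± 4.4721)/2 ≈ 8.2361 or 3.7639.
  Sorted: λ_1 = 8.2361,  λ_2 = 4,  λ_3 = 3.7639  (check: sum = 16 = tr ✓).

Step 4 — unit eigenvector for λ_1 ≈ 8.2361: v spans the null space of (Sigma - λ_1 I), whose rows are
  r_1 = (-1.2361, 2, 0),  r_2 = (2, -3.2361, 0),  r_3 = (0, 0, -4.2361).
  v is orthogonal to every row, so take v ∝ r_1 × r_3 = ((2)·(-4.2361) - (0)·(0), (0)·(0) - (-1.2361)·(-4.2361), (-1.2361)·(0) - (2)·(0)) ≈ (-8.4721, -5.2361, 0).
  Rescale (multiply by -1 so the first nonzero entry is positive): u = (8.4721, 5.2361, 0).
  ||u|| = √((8.4721)² + (5.2361)² + (0)²) = √(99.1935) ≈ 9.9596,  v_1 = u/||u|| ≈ (0.8507, 0.5257, 0) (||v_1|| = 1).

λ_1 = 8.2361,  λ_2 = 4,  λ_3 = 3.7639;  v_1 ≈ (0.8507, 0.5257, 0)


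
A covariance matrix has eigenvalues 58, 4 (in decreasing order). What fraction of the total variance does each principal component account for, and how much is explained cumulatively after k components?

Step 1 — total variance = trace(Sigma) = Σ λ_i = 58 + 4 = 62.

Step 2 — fraction explained by component i = λ_i / Σ λ:
  PC1: 58/62 = 0.9355
  PC2: 4/62 = 0.0645

Step 3 — cumulative fraction after k components = (λ_1 + ... + λ_k) / Σ λ:
  k = 1: 58/62 = 0.9355
  k = 2: (58 + 4)/62 = 62/62 = 1

Summary (fraction, with percent):

explained: PC1 0.9355 (93.55%), PC2 0.0645 (6.45%);  cumulative: 0.9355, 1


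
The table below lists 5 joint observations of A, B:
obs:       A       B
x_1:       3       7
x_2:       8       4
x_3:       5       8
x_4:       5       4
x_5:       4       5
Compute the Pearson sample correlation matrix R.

Step 1 — column means:
  mean(A) = (3 + 8 + 5 + 5 + 4) / 5 = 25/5 = 5
  mean(B) = (7 + 4 + 8 + 4 + 5) / 5 = 28/5 = 5.6

Step 2 — sample variances and covariances s[i,j] = (1/(n-1)) · Σ_k (x_{k,i} - mean_i) · (x_{k,j} - mean_j), with n-1 = 4:
  s[A,A] = ((-2)·(-2) + (3)·(3) + (0)·(0) + (0)·(0) + (-1)·(-1)) / 4 = 14/4 = 3.5
  s[A,B] = ((-2)·(1.4) + (3)·(-1.6) + (0)·(2.4) + (0)·(-1.6) + (-1)·(-0.6)) / 4 = -7/4 = -1.75
  s[B,B] = ((1.4)·(1.4) + (-1.6)·(-1.6) + (2.4)·(2.4) + (-1.6)·(-1.6) + (-0.6)·(-0.6)) / 4 = 13.2/4 = 3.3
  Sample standard deviations s_i = √(s[i,i]):
  s(A) = √(3.5) = 1.8708
  s(B) = √(3.3) = 1.8166

Step 3 — r_{ij} = s_{ij} / (s_i · s_j):
  r[A,A] = 1 (diagonal).
  r[A,B] = -1.75 / (1.8708 · 1.8166) = -1.75 / 3.3985 = -0.5149
  r[B,B] = 1 (diagonal).

R is symmetric with unit diagonal. Assembling:

R = [[1, -0.5149],
 [-0.5149, 1]]


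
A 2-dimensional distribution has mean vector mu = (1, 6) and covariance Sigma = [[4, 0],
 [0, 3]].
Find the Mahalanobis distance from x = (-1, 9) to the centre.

Step 1 — centre the observation: (x - mu) = (-2, 3).

Step 2 — invert Sigma. det(Sigma) = 4·3 - (0)² = 12.
  Sigma^{-1} = (1/det) · [[d, -b], [-b, a]] = [[0.25, 0],
 [0, 0.3333]].

Step 3 — form the quadratic (x - mu)^T · Sigma^{-1} · (x - mu):
  Sigma^{-1} · (x - mu) = (-0.5, 1).
  (x - mu)^T · [Sigma^{-1} · (x - mu)] = (-2)·(-0.5) + (3)·(1) = 4.

Step 4 — take square root: d = √(4) ≈ 2.

d(x, mu) = √(4) ≈ 2


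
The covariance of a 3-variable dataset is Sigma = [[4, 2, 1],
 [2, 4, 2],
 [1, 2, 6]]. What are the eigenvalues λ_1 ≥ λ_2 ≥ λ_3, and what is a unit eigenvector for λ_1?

Step 1 — characteristic polynomial p(λ) = det(λI - Sigma) = λ³ - tr·λ² + c_1·λ - det, where tr = trace, c_1 = sum of the principal 2×2 minors, det = det(Sigma):
  tr = 4 + 4 + 6 = 14,
  c_1 = (4·4 - (2)²) + (4·6 - (1)²) + (4·6 - (2)²) = 12 + 23 + 20 = 55,
  det = 4·(4·6 - (2)²) - (2)·((2)·6 - (2)·(1)) + (1)·((2)·(2) - 4·(1)) = 4·(20) - (2)·(10) + (1)·(0) = 60.
  So p(λ) = λ³ - 14λ² + 55λ - 60.
Step 2 — look for an integer root (rational root theorem: any rational root is an integer divisor of 60). Testing λ = 4:
  p(4) = 64 - 224 + 220 - 60 = 0  ✓
  Dividing out (λ - 4): p(λ) = (λ - 4)(λ² - 10λ + 15).
Step 3 — remaining eigenvalues from the quadratic λ² - 10λ + 15 = 0:
  Δ = 10² - 4·15 = 100 - 60 = 40,  λ = (10 ± √40)/2 = (10 ± 6.3246)/2 ≈ 8.1623 or 1.8377.
  Sorted: λ_1 = 8.1623,  λ_2 = 4,  λ_3 = 1.8377  (check: sum = 14 = tr ✓).

Step 4 — unit eigenvector for λ_1 ≈ 8.1623: v spans the null space of (Sigma - λ_1 I), whose rows are
  r_1 = (-4.1623, 2, 1),  r_2 = (2, -4.1623, 2),  r_3 = (1, 2, -2.1623).
  v is orthogonal to every row, so take v ∝ r_1 × r_2 = ((2)·(2) - (1)·(-4.1623), (1)·(2) - (-4.1623)·(2), (-4.1623)·(-4.1623) - (2)·(2)) ≈ (8.1623, 10.3246, 13.3246).
  Let u = (8.1623, 10.3246, 13.3246).
  ||u|| = √((8.1623)² + (10.3246)² + (13.3246)²) = √(350.763) ≈ 18.7287,  v_1 = u/||u|| ≈ (0.4358, 0.5513, 0.7115) (||v_1|| = 1).

λ_1 = 8.1623,  λ_2 = 4,  λ_3 = 1.8377;  v_1 ≈ (0.4358, 0.5513, 0.7115)


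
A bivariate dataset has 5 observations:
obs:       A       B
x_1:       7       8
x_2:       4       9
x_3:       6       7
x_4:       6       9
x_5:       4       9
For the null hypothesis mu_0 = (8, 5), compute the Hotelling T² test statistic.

Step 1 — sample mean vector:
  mean(A) = (7 + 4 + 6 + 6 + 4) / 5 = 27/5 = 5.4
  mean(B) = (8 + 9 + 7 + 9 + 9) / 5 = 42/5 = 8.4
  x̄ = (5.4, 8.4),  deviation x̄ - mu_0 = (5.4, 8.4) - (8, 5) = (-2.6, 3.4).

Step 2 — sample covariance matrix, S[i,j] = (1/(n-1)) · Σ_k (x_{k,i} - mean_i) · (x_{k,j} - mean_j), divisor n-1 = 4:
  S[A,A] = ((1.6)·(1.6) + (-1.4)·(-1.4) + (0.6)·(0.6) + (0.6)·(0.6) + (-1.4)·(-1.4)) / 4 = 7.2/4 = 1.8
  S[A,B] = ((1.6)·(-0.4) + (-1.4)·(0.6) + (0.6)·(-1.4) + (0.6)·(0.6) + (-1.4)·(0.6)) / 4 = -2.8/4 = -0.7
  S[B,B] = ((-0.4)·(-0.4) + (0.6)·(0.6) + (-1.4)·(-1.4) + (0.6)·(0.6) + (0.6)·(0.6)) / 4 = 3.2/4 = 0.8
  S = [[1.8, -0.7],
 [-0.7, 0.8]].

Step 3 — invert S. det(S) = 1.8·0.8 - (-0.7)² = 0.95.
  S^{-1} = (1/det) · [[d, -b], [-b, a]] = [[0.8421, 0.7368],
 [0.7368, 1.8947]].

Step 4 — quadratic form (x̄ - mu_0)^T · S^{-1} · (x̄ - mu_0):
  S^{-1} · (x̄ - mu_0) = (0.3158, 4.5263),
  (x̄ - mu_0)^T · [...] = (-2.6)·(0.3158) + (3.4)·(4.5263) = 14.5684.

Step 5 — scale by n: T² = 5 · 14.5684 = 72.8421.

T² ≈ 72.8421


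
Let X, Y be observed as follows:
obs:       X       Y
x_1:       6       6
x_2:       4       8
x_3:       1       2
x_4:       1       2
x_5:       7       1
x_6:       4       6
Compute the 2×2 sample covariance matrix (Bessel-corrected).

Step 1 — column means:
  mean(X) = (6 + 4 + 1 + 1 + 7 + 4) / 6 = 23/6 = 3.8333
  mean(Y) = (6 + 8 + 2 + 2 + 1 + 6) / 6 = 25/6 = 4.1667

Step 2 — sample covariance S[i,j] = (1/(n-1)) · Σ_k (x_{k,i} - mean_i) · (x_{k,j} - mean_j), with n-1 = 5.
  S[X,X] = ((2.1667)·(2.1667) + (0.1667)·(0.1667) + (-2.8333)·(-2.8333) + (-2.8333)·(-2.8333) + (3.1667)·(3.1667) + (0.1667)·(0.1667)) / 5 = 30.8333/5 = 6.1667
  S[X,Y] = ((2.1667)·(1.8333) + (0.1667)·(3.8333) + (-2.8333)·(-2.1667) + (-2.8333)·(-2.1667) + (3.1667)·(-3.1667) + (0.1667)·(1.8333)) / 5 = 7.1667/5 = 1.4333
  S[Y,Y] = ((1.8333)·(1.8333) + (3.8333)·(3.8333) + (-2.1667)·(-2.1667) + (-2.1667)·(-2.1667) + (-3.1667)·(-3.1667) + (1.8333)·(1.8333)) / 5 = 40.8333/5 = 8.1667

S is symmetric (S[j,i] = S[i,j]). Assembling:

S = [[6.1667, 1.4333],
 [1.4333, 8.1667]]


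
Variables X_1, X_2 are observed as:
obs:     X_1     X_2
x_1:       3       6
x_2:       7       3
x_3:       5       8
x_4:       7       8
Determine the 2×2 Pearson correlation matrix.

Step 1 — column means:
  mean(X_1) = (3 + 7 + 5 + 7) / 4 = 22/4 = 5.5
  mean(X_2) = (6 + 3 + 8 + 8) / 4 = 25/4 = 6.25

Step 2 — sample variances and covariances s[i,j] = (1/(n-1)) · Σ_k (x_{k,i} - mean_i) · (x_{k,j} - mean_j), with n-1 = 3:
  s[X_1,X_1] = ((-2.5)·(-2.5) + (1.5)·(1.5) + (-0.5)·(-0.5) + (1.5)·(1.5)) / 3 = 11/3 = 3.6667
  s[X_1,X_2] = ((-2.5)·(-0.25) + (1.5)·(-3.25) + (-0.5)·(1.75) + (1.5)·(1.75)) / 3 = -2.5/3 = -0.8333
  s[X_2,X_2] = ((-0.25)·(-0.25) + (-3.25)·(-3.25) + (1.75)·(1.75) + (1.75)·(1.75)) / 3 = 16.75/3 = 5.5833
  Sample standard deviations s_i = √(s[i,i]):
  s(X_1) = √(3.6667) = 1.9149
  s(X_2) = √(5.5833) = 2.3629

Step 3 — r_{ij} = s_{ij} / (s_i · s_j):
  r[X_1,X_1] = 1 (diagonal).
  r[X_1,X_2] = -0.8333 / (1.9149 · 2.3629) = -0.8333 / 4.5246 = -0.1842
  r[X_2,X_2] = 1 (diagonal).

R is symmetric with unit diagonal. Assembling:

R = [[1, -0.1842],
 [-0.1842, 1]]


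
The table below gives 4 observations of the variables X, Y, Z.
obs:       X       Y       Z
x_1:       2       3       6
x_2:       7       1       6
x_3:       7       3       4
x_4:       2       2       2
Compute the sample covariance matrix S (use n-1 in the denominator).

Step 1 — column means:
  mean(X) = (2 + 7 + 7 + 2) / 4 = 18/4 = 4.5
  mean(Y) = (3 + 1 + 3 + 2) / 4 = 9/4 = 2.25
  mean(Z) = (6 + 6 + 4 + 2) / 4 = 18/4 = 4.5

Step 2 — sample covariance S[i,j] = (1/(n-1)) · Σ_k (x_{k,i} - mean_i) · (x_{k,j} - mean_j), with n-1 = 3.
  S[X,X] = ((-2.5)·(-2.5) + (2.5)·(2.5) + (2.5)·(2.5) + (-2.5)·(-2.5)) / 3 = 25/3 = 8.3333
  S[X,Y] = ((-2.5)·(0.75) + (2.5)·(-1.25) + (2.5)·(0.75) + (-2.5)·(-0.25)) / 3 = -2.5/3 = -0.8333
  S[X,Z] = ((-2.5)·(1.5) + (2.5)·(1.5) + (2.5)·(-0.5) + (-2.5)·(-2.5)) / 3 = 5/3 = 1.6667
  S[Y,Y] = ((0.75)·(0.75) + (-1.25)·(-1.25) + (0.75)·(0.75) + (-0.25)·(-0.25)) / 3 = 2.75/3 = 0.9167
  S[Y,Z] = ((0.75)·(1.5) + (-1.25)·(1.5) + (0.75)·(-0.5) + (-0.25)·(-2.5)) / 3 = -0.5/3 = -0.1667
  S[Z,Z] = ((1.5)·(1.5) + (1.5)·(1.5) + (-0.5)·(-0.5) + (-2.5)·(-2.5)) / 3 = 11/3 = 3.6667

S is symmetric (S[j,i] = S[i,j]). Assembling:

S = [[8.3333, -0.8333, 1.6667],
 [-0.8333, 0.9167, -0.1667],
 [1.6667, -0.1667, 3.6667]]


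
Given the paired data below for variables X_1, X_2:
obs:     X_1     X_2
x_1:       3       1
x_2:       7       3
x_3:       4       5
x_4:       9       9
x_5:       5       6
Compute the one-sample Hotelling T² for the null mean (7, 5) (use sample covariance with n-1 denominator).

Step 1 — sample mean vector:
  mean(X_1) = (3 + 7 + 4 + 9 + 5) / 5 = 28/5 = 5.6
  mean(X_2) = (1 + 3 + 5 + 9 + 6) / 5 = 24/5 = 4.8
  x̄ = (5.6, 4.8),  deviation x̄ - mu_0 = (5.6, 4.8) - (7, 5) = (-1.4, -0.2).

Step 2 — sample covariance matrix, S[i,j] = (1/(n-1)) · Σ_k (x_{k,i} - mean_i) · (x_{k,j} - mean_j), divisor n-1 = 4:
  S[X_1,X_1] = ((-2.6)·(-2.6) + (1.4)·(1.4) + (-1.6)·(-1.6) + (3.4)·(3.4) + (-0.6)·(-0.6)) / 4 = 23.2/4 = 5.8
  S[X_1,X_2] = ((-2.6)·(-3.8) + (1.4)·(-1.8) + (-1.6)·(0.2) + (3.4)·(4.2) + (-0.6)·(1.2)) / 4 = 20.6/4 = 5.15
  S[X_2,X_2] = ((-3.8)·(-3.8) + (-1.8)·(-1.8) + (0.2)·(0.2) + (4.2)·(4.2) + (1.2)·(1.2)) / 4 = 36.8/4 = 9.2
  S = [[5.8, 5.15],
 [5.15, 9.2]].

Step 3 — invert S. det(S) = 5.8·9.2 - (5.15)² = 26.8375.
  S^{-1} = (1/det) · [[d, -b], [-b, a]] = [[0.3428, -0.1919],
 [-0.1919, 0.2161]].

Step 4 — quadratic form (x̄ - mu_0)^T · S^{-1} · (x̄ - mu_0):
  S^{-1} · (x̄ - mu_0) = (-0.4415, 0.2254),
  (x̄ - mu_0)^T · [...] = (-1.4)·(-0.4415) + (-0.2)·(0.2254) = 0.5731.

Step 5 — scale by n: T² = 5 · 0.5731 = 2.8654.

T² ≈ 2.8654
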